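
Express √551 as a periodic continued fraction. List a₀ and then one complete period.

a₀ = ⌊√551⌋ = 23.
With m₀=0, d₀=1 and mₖ₊₁ = dₖaₖ − mₖ, dₖ₊₁ = (n − mₖ₊₁²)/dₖ, aₖ₊₁ = ⌊(a₀+mₖ₊₁)/dₖ₊₁⌋:
  k=1: m=23, d=22, a=2
  k=2: m=21, d=5, a=8
  k=3: m=19, d=38, a=1
  k=4: m=19, d=5, a=8
  k=5: m=21, d=22, a=2
  k=6: m=23, d=1, a=46
d=1 and a=2a₀=46 at k=6, so the next step gives (m, d) = (23, 22) again — its k=1 value — and the period has length 6.

[23; 2, 8, 1, 8, 2, 46]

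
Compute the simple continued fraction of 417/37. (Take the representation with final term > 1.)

[11; 3, 1, 2, 3]

417 = 11×37 + 10
37 = 3×10 + 7
10 = 1×7 + 3
7 = 2×3 + 1
3 = 3×1 + 0  (stop)
So 417/37 = [11; 3, 1, 2, 3].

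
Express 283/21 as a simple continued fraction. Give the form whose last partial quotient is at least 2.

[13; 2, 10]

283 = 13×21 + 10
21 = 2×10 + 1
10 = 10×1 + 0  (stop)
So 283/21 = [13; 2, 10].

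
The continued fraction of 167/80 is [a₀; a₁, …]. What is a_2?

2

167 = 2·80 + 7   →  a_0 = 2
80 = 11·7 + 3   →  a_1 = 11
7 = 2·3 + 1   →  a_2 = 2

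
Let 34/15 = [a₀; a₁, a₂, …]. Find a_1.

34 = 2·15 + 4   →  a_0 = 2
15 = 3·4 + 3   →  a_1 = 3

3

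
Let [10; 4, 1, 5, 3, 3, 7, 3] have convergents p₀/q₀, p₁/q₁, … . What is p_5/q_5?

3113/305

Using pₖ = aₖpₖ₋₁ + pₖ₋₂, qₖ = aₖqₖ₋₁ + qₖ₋₂ (with p₋₁=1, p₋₂=0, q₋₁=0, q₋₂=1):
  k=0: a=10, p=10, q=1
  k=1: a=4, p=41, q=4
  k=2: a=1, p=51, q=5
  k=3: a=5, p=296, q=29
  k=4: a=3, p=939, q=92
  k=5: a=3, p=3113, q=305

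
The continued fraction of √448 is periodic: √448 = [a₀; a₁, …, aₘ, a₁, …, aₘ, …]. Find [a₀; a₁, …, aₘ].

[21; 6, 42]

a₀ = ⌊√448⌋ = 21.
With m₀=0, d₀=1 and mₖ₊₁ = dₖaₖ − mₖ, dₖ₊₁ = (n − mₖ₊₁²)/dₖ, aₖ₊₁ = ⌊(a₀+mₖ₊₁)/dₖ₊₁⌋:
  k=1: m=21, d=7, a=6
  k=2: m=21, d=1, a=42
d=1 and a=2a₀=42 at k=2, so the next step gives (m, d) = (21, 7) again — its k=1 value — and the period has length 2.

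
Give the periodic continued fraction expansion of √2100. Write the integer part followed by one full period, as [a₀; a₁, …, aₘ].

[45; 1, 4, 1, 2, 1, 4, 1, 90]

a₀ = ⌊√2100⌋ = 45.
With m₀=0, d₀=1 and mₖ₊₁ = dₖaₖ − mₖ, dₖ₊₁ = (n − mₖ₊₁²)/dₖ, aₖ₊₁ = ⌊(a₀+mₖ₊₁)/dₖ₊₁⌋:
  k=1: m=45, d=75, a=1
  k=2: m=30, d=16, a=4
  k=3: m=34, d=59, a=1
  k=4: m=25, d=25, a=2
  k=5: m=25, d=59, a=1
  k=6: m=34, d=16, a=4
  k=7: m=30, d=75, a=1
  k=8: m=45, d=1, a=90
d=1 and a=2a₀=90 at k=8, so the next step gives (m, d) = (45, 75) again — its k=1 value — and the period has length 8.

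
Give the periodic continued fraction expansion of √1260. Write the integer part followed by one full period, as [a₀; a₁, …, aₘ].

[35; 2, 70]

a₀ = ⌊√1260⌋ = 35.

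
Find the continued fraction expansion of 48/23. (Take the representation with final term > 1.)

[2; 11, 2]

48 = 2·23 + 2
23 = 11·2 + 1
2 = 2·1 + 0  (stop)
So 48/23 = [2; 11, 2].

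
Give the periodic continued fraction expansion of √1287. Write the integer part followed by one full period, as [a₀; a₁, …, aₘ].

a₀ = ⌊√1287⌋ = 35.
With m₀=0, d₀=1 and mₖ₊₁ = dₖaₖ − mₖ, dₖ₊₁ = (n − mₖ₊₁²)/dₖ, aₖ₊₁ = ⌊(a₀+mₖ₊₁)/dₖ₊₁⌋:
  k=1: m=35, d=62, a=1
  k=2: m=27, d=9, a=6
  k=3: m=27, d=62, a=1
  k=4: m=35, d=1, a=70
d=1 and a=2a₀=70 at k=4, so the next step gives (m, d) = (35, 62) again — its k=1 value — and the period has length 4.

[35; 1, 6, 1, 70]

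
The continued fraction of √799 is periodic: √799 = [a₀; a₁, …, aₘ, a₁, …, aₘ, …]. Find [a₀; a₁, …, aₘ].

a₀ = ⌊√799⌋ = 28.
With m₀=0, d₀=1 and mₖ₊₁ = dₖaₖ − mₖ, dₖ₊₁ = (n − mₖ₊₁²)/dₖ, aₖ₊₁ = ⌊(a₀+mₖ₊₁)/dₖ₊₁⌋:
  k=1: m=28, d=15, a=3
  k=2: m=17, d=34, a=1
  k=3: m=17, d=15, a=3
  k=4: m=28, d=1, a=56
d=1 and a=2a₀=56 at k=4, so the next step gives (m, d) = (28, 15) again — its k=1 value — and the period has length 4.

[28; 3, 1, 3, 56]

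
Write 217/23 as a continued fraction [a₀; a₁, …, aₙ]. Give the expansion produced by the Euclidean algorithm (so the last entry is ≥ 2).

[9; 2, 3, 3]

217 = 9*23 + 10
23 = 2*10 + 3
10 = 3*3 + 1
3 = 3*1 + 0  (stop)
So 217/23 = [9; 2, 3, 3].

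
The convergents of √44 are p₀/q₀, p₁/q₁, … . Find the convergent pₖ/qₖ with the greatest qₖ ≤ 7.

20/3

√44 = [6; 1, 1, 1, 2, 1, 1, 1, 12, …] (period length 8).
Convergents:
  p_0/q_0 = 6/1
  p_1/q_1 = 7/1
  p_2/q_2 = 13/2
  p_3/q_3 = 20/3
  p_4/q_4 = 53/8
q_3 = 3 ≤ 7 < 8 = q_4, so the answer is 20/3.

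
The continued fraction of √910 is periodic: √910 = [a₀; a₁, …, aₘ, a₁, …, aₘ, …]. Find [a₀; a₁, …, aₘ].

[30; 6, 60]

a₀ = ⌊√910⌋ = 30.
With m₀=0, d₀=1 and mₖ₊₁ = dₖaₖ − mₖ, dₖ₊₁ = (n − mₖ₊₁²)/dₖ, aₖ₊₁ = ⌊(a₀+mₖ₊₁)/dₖ₊₁⌋:
  k=1: m=30, d=10, a=6
  k=2: m=30, d=1, a=60
d=1 and a=2a₀=60 at k=2, so the next step gives (m, d) = (30, 10) again — its k=1 value — and the period has length 2.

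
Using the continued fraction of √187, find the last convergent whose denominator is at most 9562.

√187 = [13; 1, 2, 13, 2, 1, 26, …] (period length 6).
Convergents:
  p_0/q_0 = 13/1
  p_1/q_1 = 14/1
  p_2/q_2 = 41/3
  p_3/q_3 = 547/40
  p_4/q_4 = 1135/83
  p_5/q_5 = 1682/123
  p_6/q_6 = 44867/3281
  p_7/q_7 = 46549/3404
  p_8/q_8 = 137965/10089
q_7 = 3404 ≤ 9562 < 10089 = q_8, so the answer is 46549/3404.

46549/3404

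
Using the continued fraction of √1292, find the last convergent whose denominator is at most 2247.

√1292 = [35; 1, 16, 1, 70, …] (period length 4).
Convergents:
  p_0/q_0 = 35/1
  p_1/q_1 = 36/1
  p_2/q_2 = 611/17
  p_3/q_3 = 647/18
  p_4/q_4 = 45901/1277
  p_5/q_5 = 46548/1295
  p_6/q_6 = 790669/21997
q_5 = 1295 ≤ 2247 < 21997 = q_6, so the answer is 46548/1295.

46548/1295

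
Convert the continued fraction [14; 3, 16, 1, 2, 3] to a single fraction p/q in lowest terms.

Using pₖ = aₖpₖ₋₁ + pₖ₋₂ and qₖ = aₖqₖ₋₁ + qₖ₋₂:
  k=0: a=14, p=14, q=1
  k=1: a=3, p=43, q=3
  k=2: a=16, p=702, q=49
  k=3: a=1, p=745, q=52
  k=4: a=2, p=2192, q=153
  k=5: a=3, p=7321, q=511

7321/511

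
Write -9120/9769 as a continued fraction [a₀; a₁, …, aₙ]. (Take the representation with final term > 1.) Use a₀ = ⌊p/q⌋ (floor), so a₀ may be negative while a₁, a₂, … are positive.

-9120 = -1×9769 + 649
9769 = 15×649 + 34
649 = 19×34 + 3
34 = 11×3 + 1
3 = 3×1 + 0  (stop)
So -9120/9769 = [-1; 15, 19, 11, 3].

[-1; 15, 19, 11, 3]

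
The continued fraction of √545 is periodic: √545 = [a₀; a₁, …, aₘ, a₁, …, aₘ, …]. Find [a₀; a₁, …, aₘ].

[23; 2, 1, 8, 1, 2, 46]

a₀ = ⌊√545⌋ = 23.
With m₀=0, d₀=1 and mₖ₊₁ = dₖaₖ − mₖ, dₖ₊₁ = (n − mₖ₊₁²)/dₖ, aₖ₊₁ = ⌊(a₀+mₖ₊₁)/dₖ₊₁⌋:
  k=1: m=23, d=16, a=2
  k=2: m=9, d=29, a=1
  k=3: m=20, d=5, a=8
  k=4: m=20, d=29, a=1
  k=5: m=9, d=16, a=2
  k=6: m=23, d=1, a=46
d=1 and a=2a₀=46 at k=6, so the next step gives (m, d) = (23, 16) again — its k=1 value — and the period has length 6.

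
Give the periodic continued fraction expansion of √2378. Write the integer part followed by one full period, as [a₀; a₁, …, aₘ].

a₀ = ⌊√2378⌋ = 48.
With m₀=0, d₀=1 and mₖ₊₁ = dₖaₖ − mₖ, dₖ₊₁ = (n − mₖ₊₁²)/dₖ, aₖ₊₁ = ⌊(a₀+mₖ₊₁)/dₖ₊₁⌋:
  k=1: m=48, d=74, a=1
  k=2: m=26, d=23, a=3
  k=3: m=43, d=23, a=3
  k=4: m=26, d=74, a=1
  k=5: m=48, d=1, a=96
d=1 and a=2a₀=96 at k=5, so the next step gives (m, d) = (48, 74) again — its k=1 value — and the period has length 5.

[48; 1, 3, 3, 1, 96]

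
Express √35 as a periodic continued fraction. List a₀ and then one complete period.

[5; 1, 10]

a₀ = ⌊√35⌋ = 5.
With m₀=0, d₀=1 and mₖ₊₁ = dₖaₖ − mₖ, dₖ₊₁ = (n − mₖ₊₁²)/dₖ, aₖ₊₁ = ⌊(a₀+mₖ₊₁)/dₖ₊₁⌋:
  k=1: m=5, d=10, a=1
  k=2: m=5, d=1, a=10
d=1 and a=2a₀=10 at k=2, so the next step gives (m, d) = (5, 10) again — its k=1 value — and the period has length 2.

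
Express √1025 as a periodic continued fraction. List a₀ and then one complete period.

a₀ = ⌊√1025⌋ = 32.

[32; 64]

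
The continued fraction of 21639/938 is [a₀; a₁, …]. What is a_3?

3

21639 = 23·938 + 65   →  a_0 = 23
938 = 14·65 + 28   →  a_1 = 14
65 = 2·28 + 9   →  a_2 = 2
28 = 3·9 + 1   →  a_3 = 3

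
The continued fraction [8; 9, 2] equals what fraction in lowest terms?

154/19

Fold from the inside: start with 2/1.
  9 + 1/2 = 19/2
  8 + 2/19 = 154/19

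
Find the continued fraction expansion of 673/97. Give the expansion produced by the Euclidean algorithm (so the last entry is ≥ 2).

673 = 6*97 + 91
97 = 1*91 + 6
91 = 15*6 + 1
6 = 6*1 + 0  (stop)
So 673/97 = [6; 1, 15, 6].

[6; 1, 15, 6]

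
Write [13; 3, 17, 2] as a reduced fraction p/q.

Using pₖ = aₖpₖ₋₁ + pₖ₋₂ and qₖ = aₖqₖ₋₁ + qₖ₋₂:
  k=0: a=13, p=13, q=1
  k=1: a=3, p=40, q=3
  k=2: a=17, p=693, q=52
  k=3: a=2, p=1426, q=107

1426/107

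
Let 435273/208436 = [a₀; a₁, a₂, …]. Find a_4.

2

435273 = 2·208436 + 18401   →  a_0 = 2
208436 = 11·18401 + 6025   →  a_1 = 11
18401 = 3·6025 + 326   →  a_2 = 3
6025 = 18·326 + 157   →  a_3 = 18
326 = 2·157 + 12   →  a_4 = 2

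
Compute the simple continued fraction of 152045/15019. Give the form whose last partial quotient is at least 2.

152045 = 10·15019 + 1855
15019 = 8·1855 + 179
1855 = 10·179 + 65
179 = 2·65 + 49
65 = 1·49 + 16
49 = 3·16 + 1
16 = 16·1 + 0  (stop)
So 152045/15019 = [10; 8, 10, 2, 1, 3, 16].

[10; 8, 10, 2, 1, 3, 16]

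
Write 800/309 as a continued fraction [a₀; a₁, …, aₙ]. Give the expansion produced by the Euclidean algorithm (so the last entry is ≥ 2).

800 = 2*309 + 182
309 = 1*182 + 127
182 = 1*127 + 55
127 = 2*55 + 17
55 = 3*17 + 4
17 = 4*4 + 1
4 = 4*1 + 0  (stop)
So 800/309 = [2; 1, 1, 2, 3, 4, 4].

[2; 1, 1, 2, 3, 4, 4]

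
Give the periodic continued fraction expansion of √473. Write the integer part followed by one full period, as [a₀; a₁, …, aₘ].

a₀ = ⌊√473⌋ = 21.

[21; 1, 2, 1, 42]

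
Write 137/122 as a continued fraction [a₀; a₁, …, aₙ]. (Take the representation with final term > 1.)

[1; 8, 7, 2]

137 = 1*122 + 15
122 = 8*15 + 2
15 = 7*2 + 1
2 = 2*1 + 0  (stop)
So 137/122 = [1; 8, 7, 2].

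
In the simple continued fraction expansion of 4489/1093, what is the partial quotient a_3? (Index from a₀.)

4489 = 4·1093 + 117   →  a_0 = 4
1093 = 9·117 + 40   →  a_1 = 9
117 = 2·40 + 37   →  a_2 = 2
40 = 1·37 + 3   →  a_3 = 1

1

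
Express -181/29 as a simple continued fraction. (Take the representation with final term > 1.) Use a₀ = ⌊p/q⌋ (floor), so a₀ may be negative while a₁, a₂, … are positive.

[-7; 1, 3, 7]

-181 = -7*29 + 22
29 = 1*22 + 7
22 = 3*7 + 1
7 = 7*1 + 0  (stop)
So -181/29 = [-7; 1, 3, 7].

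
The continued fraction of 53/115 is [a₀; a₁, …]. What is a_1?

53 = 0·115 + 53   →  a_0 = 0
115 = 2·53 + 9   →  a_1 = 2

2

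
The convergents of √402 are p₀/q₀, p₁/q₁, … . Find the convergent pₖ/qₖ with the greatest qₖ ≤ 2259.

√402 = [20; 20, 40, …] (period length 2).
Convergents:
  p_0/q_0 = 20/1
  p_1/q_1 = 401/20
  p_2/q_2 = 16060/801
  p_3/q_3 = 321601/16040
q_2 = 801 ≤ 2259 < 16040 = q_3, so the answer is 16060/801.

16060/801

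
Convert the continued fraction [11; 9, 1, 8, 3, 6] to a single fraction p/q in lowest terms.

Fold from the inside: start with 6/1.
  3 + 1/6 = 19/6
  8 + 6/19 = 158/19
  1 + 19/158 = 177/158
  9 + 158/177 = 1751/177
  11 + 177/1751 = 19438/1751

19438/1751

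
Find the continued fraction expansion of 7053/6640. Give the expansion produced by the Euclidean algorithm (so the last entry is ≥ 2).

7053 = 1*6640 + 413
6640 = 16*413 + 32
413 = 12*32 + 29
32 = 1*29 + 3
29 = 9*3 + 2
3 = 1*2 + 1
2 = 2*1 + 0  (stop)
So 7053/6640 = [1; 16, 12, 1, 9, 1, 2].

[1; 16, 12, 1, 9, 1, 2]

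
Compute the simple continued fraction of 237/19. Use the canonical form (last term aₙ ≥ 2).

237 = 12·19 + 9
19 = 2·9 + 1
9 = 9·1 + 0  (stop)
So 237/19 = [12; 2, 9].

[12; 2, 9]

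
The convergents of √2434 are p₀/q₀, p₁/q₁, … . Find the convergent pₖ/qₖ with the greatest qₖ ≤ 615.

21905/444

√2434 = [49; 2, 1, 48, 1, 2, 98, …] (period length 6).
Convergents:
  p_0/q_0 = 49/1
  p_1/q_1 = 99/2
  p_2/q_2 = 148/3
  p_3/q_3 = 7203/146
  p_4/q_4 = 7351/149
  p_5/q_5 = 21905/444
  p_6/q_6 = 2154041/43661
q_5 = 444 ≤ 615 < 43661 = q_6, so the answer is 21905/444.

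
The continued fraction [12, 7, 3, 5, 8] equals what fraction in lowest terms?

11627/958

Fold from the inside: start with 8/1.
  5 + 1/8 = 41/8
  3 + 8/41 = 131/41
  7 + 41/131 = 958/131
  12 + 131/958 = 11627/958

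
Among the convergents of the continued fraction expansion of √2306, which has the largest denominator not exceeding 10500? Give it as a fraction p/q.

221328/4609

√2306 = [48; 48, 96, …] (period length 2).
Convergents:
  p_0/q_0 = 48/1
  p_1/q_1 = 2305/48
  p_2/q_2 = 221328/4609
  p_3/q_3 = 10626049/221280
q_2 = 4609 ≤ 10500 < 221280 = q_3, so the answer is 221328/4609.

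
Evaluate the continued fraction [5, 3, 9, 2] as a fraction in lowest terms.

Fold from the inside: start with 2/1.
  9 + 1/2 = 19/2
  3 + 2/19 = 59/19
  5 + 19/59 = 314/59

314/59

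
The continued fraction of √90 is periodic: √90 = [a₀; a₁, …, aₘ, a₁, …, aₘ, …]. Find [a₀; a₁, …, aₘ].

a₀ = ⌊√90⌋ = 9.
With m₀=0, d₀=1 and mₖ₊₁ = dₖaₖ − mₖ, dₖ₊₁ = (n − mₖ₊₁²)/dₖ, aₖ₊₁ = ⌊(a₀+mₖ₊₁)/dₖ₊₁⌋:
  k=1: m=9, d=9, a=2
  k=2: m=9, d=1, a=18
d=1 and a=2a₀=18 at k=2, so the next step gives (m, d) = (9, 9) again — its k=1 value — and the period has length 2.

[9; 2, 18]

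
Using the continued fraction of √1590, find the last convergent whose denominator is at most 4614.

178041/4465

√1590 = [39; 1, 6, 1, 78, …] (period length 4).
Convergents:
  p_0/q_0 = 39/1
  p_1/q_1 = 40/1
  p_2/q_2 = 279/7
  p_3/q_3 = 319/8
  p_4/q_4 = 25161/631
  p_5/q_5 = 25480/639
  p_6/q_6 = 178041/4465
  p_7/q_7 = 203521/5104
q_6 = 4465 ≤ 4614 < 5104 = q_7, so the answer is 178041/4465.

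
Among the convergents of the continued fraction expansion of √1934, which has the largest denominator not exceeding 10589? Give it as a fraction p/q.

170236/3871

√1934 = [43; 1, 42, 1, 86, …] (period length 4).
Convergents:
  p_0/q_0 = 43/1
  p_1/q_1 = 44/1
  p_2/q_2 = 1891/43
  p_3/q_3 = 1935/44
  p_4/q_4 = 168301/3827
  p_5/q_5 = 170236/3871
  p_6/q_6 = 7318213/166409
q_5 = 3871 ≤ 10589 < 166409 = q_6, so the answer is 170236/3871.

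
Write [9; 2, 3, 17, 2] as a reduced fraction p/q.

Fold from the inside: start with 2/1.
  17 + 1/2 = 35/2
  3 + 2/35 = 107/35
  2 + 35/107 = 249/107
  9 + 107/249 = 2348/249

2348/249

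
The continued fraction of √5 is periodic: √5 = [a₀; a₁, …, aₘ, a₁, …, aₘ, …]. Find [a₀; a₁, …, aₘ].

[2; 4]

a₀ = ⌊√5⌋ = 2.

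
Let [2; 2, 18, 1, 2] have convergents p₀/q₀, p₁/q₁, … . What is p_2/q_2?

92/37

Using pₖ = aₖpₖ₋₁ + pₖ₋₂, qₖ = aₖqₖ₋₁ + qₖ₋₂ (with p₋₁=1, p₋₂=0, q₋₁=0, q₋₂=1):
  k=0: a=2, p=2, q=1
  k=1: a=2, p=5, q=2
  k=2: a=18, p=92, q=37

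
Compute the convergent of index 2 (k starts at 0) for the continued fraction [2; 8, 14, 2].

Using pₖ = aₖpₖ₋₁ + pₖ₋₂, qₖ = aₖqₖ₋₁ + qₖ₋₂ (with p₋₁=1, p₋₂=0, q₋₁=0, q₋₂=1):
  k=0: a=2, p=2, q=1
  k=1: a=8, p=17, q=8
  k=2: a=14, p=240, q=113

240/113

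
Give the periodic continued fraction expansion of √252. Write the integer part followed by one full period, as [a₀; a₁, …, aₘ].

a₀ = ⌊√252⌋ = 15.
With m₀=0, d₀=1 and mₖ₊₁ = dₖaₖ − mₖ, dₖ₊₁ = (n − mₖ₊₁²)/dₖ, aₖ₊₁ = ⌊(a₀+mₖ₊₁)/dₖ₊₁⌋:
  k=1: m=15, d=27, a=1
  k=2: m=12, d=4, a=6
  k=3: m=12, d=27, a=1
  k=4: m=15, d=1, a=30
d=1 and a=2a₀=30 at k=4, so the next step gives (m, d) = (15, 27) again — its k=1 value — and the period has length 4.

[15; 1, 6, 1, 30]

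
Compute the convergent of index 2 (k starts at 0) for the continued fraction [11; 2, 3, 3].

80/7

Using pₖ = aₖpₖ₋₁ + pₖ₋₂, qₖ = aₖqₖ₋₁ + qₖ₋₂ (with p₋₁=1, p₋₂=0, q₋₁=0, q₋₂=1):
  k=0: a=11, p=11, q=1
  k=1: a=2, p=23, q=2
  k=2: a=3, p=80, q=7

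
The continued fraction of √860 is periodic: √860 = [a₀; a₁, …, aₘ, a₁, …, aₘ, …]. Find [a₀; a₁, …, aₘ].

[29; 3, 14, 3, 58]

a₀ = ⌊√860⌋ = 29.
With m₀=0, d₀=1 and mₖ₊₁ = dₖaₖ − mₖ, dₖ₊₁ = (n − mₖ₊₁²)/dₖ, aₖ₊₁ = ⌊(a₀+mₖ₊₁)/dₖ₊₁⌋:
  k=1: m=29, d=19, a=3
  k=2: m=28, d=4, a=14
  k=3: m=28, d=19, a=3
  k=4: m=29, d=1, a=58
d=1 and a=2a₀=58 at k=4, so the next step gives (m, d) = (29, 19) again — its k=1 value — and the period has length 4.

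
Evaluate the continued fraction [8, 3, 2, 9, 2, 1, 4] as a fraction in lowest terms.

7948/959

Fold from the inside: start with 4/1.
  1 + 1/4 = 5/4
  2 + 4/5 = 14/5
  9 + 5/14 = 131/14
  2 + 14/131 = 276/131
  3 + 131/276 = 959/276
  8 + 276/959 = 7948/959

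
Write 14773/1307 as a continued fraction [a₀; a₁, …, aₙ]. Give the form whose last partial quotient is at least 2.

[11; 3, 3, 3, 19, 2]

14773 = 11*1307 + 396
1307 = 3*396 + 119
396 = 3*119 + 39
119 = 3*39 + 2
39 = 19*2 + 1
2 = 2*1 + 0  (stop)
So 14773/1307 = [11; 3, 3, 3, 19, 2].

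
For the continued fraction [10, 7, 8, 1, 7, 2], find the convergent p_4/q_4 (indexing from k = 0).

Using pₖ = aₖpₖ₋₁ + pₖ₋₂, qₖ = aₖqₖ₋₁ + qₖ₋₂ (with p₋₁=1, p₋₂=0, q₋₁=0, q₋₂=1):
  k=0: a=10, p=10, q=1
  k=1: a=7, p=71, q=7
  k=2: a=8, p=578, q=57
  k=3: a=1, p=649, q=64
  k=4: a=7, p=5121, q=505

5121/505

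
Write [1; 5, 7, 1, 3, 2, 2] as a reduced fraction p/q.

1048/877

Fold from the inside: start with 2/1.
  2 + 1/2 = 5/2
  3 + 2/5 = 17/5
  1 + 5/17 = 22/17
  7 + 17/22 = 171/22
  5 + 22/171 = 877/171
  1 + 171/877 = 1048/877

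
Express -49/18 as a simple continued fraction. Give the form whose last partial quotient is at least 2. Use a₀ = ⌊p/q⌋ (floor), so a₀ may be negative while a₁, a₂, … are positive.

[-3; 3, 1, 1, 2]

-49 = -3·18 + 5
18 = 3·5 + 3
5 = 1·3 + 2
3 = 1·2 + 1
2 = 2·1 + 0  (stop)
So -49/18 = [-3; 3, 1, 1, 2].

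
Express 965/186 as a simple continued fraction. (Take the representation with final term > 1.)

[5; 5, 3, 5, 2]

965 = 5*186 + 35
186 = 5*35 + 11
35 = 3*11 + 2
11 = 5*2 + 1
2 = 2*1 + 0  (stop)
So 965/186 = [5; 5, 3, 5, 2].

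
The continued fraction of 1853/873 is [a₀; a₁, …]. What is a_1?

1853 = 2·873 + 107   →  a_0 = 2
873 = 8·107 + 17   →  a_1 = 8

8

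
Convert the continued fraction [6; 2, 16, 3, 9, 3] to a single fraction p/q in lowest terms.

Fold from the inside: start with 3/1.
  9 + 1/3 = 28/3
  3 + 3/28 = 87/28
  16 + 28/87 = 1420/87
  2 + 87/1420 = 2927/1420
  6 + 1420/2927 = 18982/2927

18982/2927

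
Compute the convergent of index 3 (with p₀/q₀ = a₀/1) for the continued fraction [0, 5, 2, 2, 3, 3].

5/27

Using pₖ = aₖpₖ₋₁ + pₖ₋₂, qₖ = aₖqₖ₋₁ + qₖ₋₂ (with p₋₁=1, p₋₂=0, q₋₁=0, q₋₂=1):
  k=0: a=0, p=0, q=1
  k=1: a=5, p=1, q=5
  k=2: a=2, p=2, q=11
  k=3: a=2, p=5, q=27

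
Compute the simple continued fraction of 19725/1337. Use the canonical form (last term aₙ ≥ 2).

19725 = 14×1337 + 1007
1337 = 1×1007 + 330
1007 = 3×330 + 17
330 = 19×17 + 7
17 = 2×7 + 3
7 = 2×3 + 1
3 = 3×1 + 0  (stop)
So 19725/1337 = [14; 1, 3, 19, 2, 2, 3].

[14; 1, 3, 19, 2, 2, 3]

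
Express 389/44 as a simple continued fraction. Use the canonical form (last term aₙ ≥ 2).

[8; 1, 5, 3, 2]

389 = 8·44 + 37
44 = 1·37 + 7
37 = 5·7 + 2
7 = 3·2 + 1
2 = 2·1 + 0  (stop)
So 389/44 = [8; 1, 5, 3, 2].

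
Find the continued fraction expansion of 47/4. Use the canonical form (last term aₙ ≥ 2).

47 = 11·4 + 3
4 = 1·3 + 1
3 = 3·1 + 0  (stop)
So 47/4 = [11; 1, 3].

[11; 1, 3]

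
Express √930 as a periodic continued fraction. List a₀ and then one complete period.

[30; 2, 60]

a₀ = ⌊√930⌋ = 30.
With m₀=0, d₀=1 and mₖ₊₁ = dₖaₖ − mₖ, dₖ₊₁ = (n − mₖ₊₁²)/dₖ, aₖ₊₁ = ⌊(a₀+mₖ₊₁)/dₖ₊₁⌋:
  k=1: m=30, d=30, a=2
  k=2: m=30, d=1, a=60
d=1 and a=2a₀=60 at k=2, so the next step gives (m, d) = (30, 30) again — its k=1 value — and the period has length 2.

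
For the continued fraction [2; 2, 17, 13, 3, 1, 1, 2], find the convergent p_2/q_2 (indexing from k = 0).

Using pₖ = aₖpₖ₋₁ + pₖ₋₂, qₖ = aₖqₖ₋₁ + qₖ₋₂ (with p₋₁=1, p₋₂=0, q₋₁=0, q₋₂=1):
  k=0: a=2, p=2, q=1
  k=1: a=2, p=5, q=2
  k=2: a=17, p=87, q=35

87/35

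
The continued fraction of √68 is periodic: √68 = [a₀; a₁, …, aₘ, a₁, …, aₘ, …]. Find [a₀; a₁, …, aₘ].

a₀ = ⌊√68⌋ = 8.

[8; 4, 16]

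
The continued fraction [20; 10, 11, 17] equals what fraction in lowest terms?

38128/1897

Using pₖ = aₖpₖ₋₁ + pₖ₋₂ and qₖ = aₖqₖ₋₁ + qₖ₋₂:
  k=0: a=20, p=20, q=1
  k=1: a=10, p=201, q=10
  k=2: a=11, p=2231, q=111
  k=3: a=17, p=38128, q=1897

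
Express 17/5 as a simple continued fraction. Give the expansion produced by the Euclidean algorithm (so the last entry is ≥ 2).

17 = 3×5 + 2
5 = 2×2 + 1
2 = 2×1 + 0  (stop)
So 17/5 = [3; 2, 2].

[3; 2, 2]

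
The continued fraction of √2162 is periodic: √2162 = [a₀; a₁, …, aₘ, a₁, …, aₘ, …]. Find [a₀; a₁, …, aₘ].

[46; 2, 92]

a₀ = ⌊√2162⌋ = 46.
With m₀=0, d₀=1 and mₖ₊₁ = dₖaₖ − mₖ, dₖ₊₁ = (n − mₖ₊₁²)/dₖ, aₖ₊₁ = ⌊(a₀+mₖ₊₁)/dₖ₊₁⌋:
  k=1: m=46, d=46, a=2
  k=2: m=46, d=1, a=92
d=1 and a=2a₀=92 at k=2, so the next step gives (m, d) = (46, 46) again — its k=1 value — and the period has length 2.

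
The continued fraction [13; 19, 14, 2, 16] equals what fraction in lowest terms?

118973/9115

Using pₖ = aₖpₖ₋₁ + pₖ₋₂ and qₖ = aₖqₖ₋₁ + qₖ₋₂:
  k=0: a=13, p=13, q=1
  k=1: a=19, p=248, q=19
  k=2: a=14, p=3485, q=267
  k=3: a=2, p=7218, q=553
  k=4: a=16, p=118973, q=9115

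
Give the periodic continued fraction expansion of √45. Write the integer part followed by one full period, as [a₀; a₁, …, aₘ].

[6; 1, 2, 2, 2, 1, 12]

a₀ = ⌊√45⌋ = 6.
With m₀=0, d₀=1 and mₖ₊₁ = dₖaₖ − mₖ, dₖ₊₁ = (n − mₖ₊₁²)/dₖ, aₖ₊₁ = ⌊(a₀+mₖ₊₁)/dₖ₊₁⌋:
  k=1: m=6, d=9, a=1
  k=2: m=3, d=4, a=2
  k=3: m=5, d=5, a=2
  k=4: m=5, d=4, a=2
  k=5: m=3, d=9, a=1
  k=6: m=6, d=1, a=12
d=1 and a=2a₀=12 at k=6, so the next step gives (m, d) = (6, 9) again — its k=1 value — and the period has length 6.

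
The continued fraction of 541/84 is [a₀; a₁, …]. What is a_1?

2

541 = 6·84 + 37   →  a_0 = 6
84 = 2·37 + 10   →  a_1 = 2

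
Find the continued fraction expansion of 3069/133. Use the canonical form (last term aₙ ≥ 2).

[23; 13, 3, 3]

3069 = 23·133 + 10
133 = 13·10 + 3
10 = 3·3 + 1
3 = 3·1 + 0  (stop)
So 3069/133 = [23; 13, 3, 3].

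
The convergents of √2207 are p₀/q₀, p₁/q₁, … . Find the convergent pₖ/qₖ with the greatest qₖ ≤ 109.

√2207 = [46; 1, 45, 1, 92, …] (period length 4).
Convergents:
  p_0/q_0 = 46/1
  p_1/q_1 = 47/1
  p_2/q_2 = 2161/46
  p_3/q_3 = 2208/47
  p_4/q_4 = 205297/4370
q_3 = 47 ≤ 109 < 4370 = q_4, so the answer is 2208/47.

2208/47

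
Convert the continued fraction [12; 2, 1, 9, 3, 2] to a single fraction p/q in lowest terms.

Fold from the inside: start with 2/1.
  3 + 1/2 = 7/2
  9 + 2/7 = 65/7
  1 + 7/65 = 72/65
  2 + 65/72 = 209/72
  12 + 72/209 = 2580/209

2580/209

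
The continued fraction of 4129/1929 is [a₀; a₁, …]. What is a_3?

2

4129 = 2·1929 + 271   →  a_0 = 2
1929 = 7·271 + 32   →  a_1 = 7
271 = 8·32 + 15   →  a_2 = 8
32 = 2·15 + 2   →  a_3 = 2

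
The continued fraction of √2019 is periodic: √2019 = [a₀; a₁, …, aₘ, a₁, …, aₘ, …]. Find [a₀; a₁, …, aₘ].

[44; 1, 13, 1, 88]

a₀ = ⌊√2019⌋ = 44.
With m₀=0, d₀=1 and mₖ₊₁ = dₖaₖ − mₖ, dₖ₊₁ = (n − mₖ₊₁²)/dₖ, aₖ₊₁ = ⌊(a₀+mₖ₊₁)/dₖ₊₁⌋:
  k=1: m=44, d=83, a=1
  k=2: m=39, d=6, a=13
  k=3: m=39, d=83, a=1
  k=4: m=44, d=1, a=88
d=1 and a=2a₀=88 at k=4, so the next step gives (m, d) = (44, 83) again — its k=1 value — and the period has length 4.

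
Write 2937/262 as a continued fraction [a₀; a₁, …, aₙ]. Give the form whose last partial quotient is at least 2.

[11; 4, 1, 3, 4, 3]

2937 = 11·262 + 55
262 = 4·55 + 42
55 = 1·42 + 13
42 = 3·13 + 3
13 = 4·3 + 1
3 = 3·1 + 0  (stop)
So 2937/262 = [11; 4, 1, 3, 4, 3].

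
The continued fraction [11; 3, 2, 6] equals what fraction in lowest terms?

508/45

Using pₖ = aₖpₖ₋₁ + pₖ₋₂ and qₖ = aₖqₖ₋₁ + qₖ₋₂:
  k=0: a=11, p=11, q=1
  k=1: a=3, p=34, q=3
  k=2: a=2, p=79, q=7
  k=3: a=6, p=508, q=45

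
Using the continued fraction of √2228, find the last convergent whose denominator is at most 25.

√2228 = [47; 4, 1, 22, 1, 4, 94, …] (period length 6).
Convergents:
  p_0/q_0 = 47/1
  p_1/q_1 = 189/4
  p_2/q_2 = 236/5
  p_3/q_3 = 5381/114
q_2 = 5 ≤ 25 < 114 = q_3, so the answer is 236/5.

236/5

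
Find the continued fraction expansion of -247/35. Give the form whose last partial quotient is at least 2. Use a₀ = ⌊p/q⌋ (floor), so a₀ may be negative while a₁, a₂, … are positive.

-247 = -8*35 + 33
35 = 1*33 + 2
33 = 16*2 + 1
2 = 2*1 + 0  (stop)
So -247/35 = [-8; 1, 16, 2].

[-8; 1, 16, 2]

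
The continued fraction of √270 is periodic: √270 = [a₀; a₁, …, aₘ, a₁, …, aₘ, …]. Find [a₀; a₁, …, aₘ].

[16; 2, 3, 6, 3, 2, 32]

a₀ = ⌊√270⌋ = 16.
With m₀=0, d₀=1 and mₖ₊₁ = dₖaₖ − mₖ, dₖ₊₁ = (n − mₖ₊₁²)/dₖ, aₖ₊₁ = ⌊(a₀+mₖ₊₁)/dₖ₊₁⌋:
  k=1: m=16, d=14, a=2
  k=2: m=12, d=9, a=3
  k=3: m=15, d=5, a=6
  k=4: m=15, d=9, a=3
  k=5: m=12, d=14, a=2
  k=6: m=16, d=1, a=32
d=1 and a=2a₀=32 at k=6, so the next step gives (m, d) = (16, 14) again — its k=1 value — and the period has length 6.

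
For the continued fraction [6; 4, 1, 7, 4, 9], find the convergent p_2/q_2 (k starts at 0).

31/5

Using pₖ = aₖpₖ₋₁ + pₖ₋₂, qₖ = aₖqₖ₋₁ + qₖ₋₂ (with p₋₁=1, p₋₂=0, q₋₁=0, q₋₂=1):
  k=0: a=6, p=6, q=1
  k=1: a=4, p=25, q=4
  k=2: a=1, p=31, q=5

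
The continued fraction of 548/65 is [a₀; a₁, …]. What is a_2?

3

548 = 8·65 + 28   →  a_0 = 8
65 = 2·28 + 9   →  a_1 = 2
28 = 3·9 + 1   →  a_2 = 3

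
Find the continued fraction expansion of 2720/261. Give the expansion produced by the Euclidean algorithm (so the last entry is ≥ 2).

2720 = 10*261 + 110
261 = 2*110 + 41
110 = 2*41 + 28
41 = 1*28 + 13
28 = 2*13 + 2
13 = 6*2 + 1
2 = 2*1 + 0  (stop)
So 2720/261 = [10; 2, 2, 1, 2, 6, 2].

[10; 2, 2, 1, 2, 6, 2]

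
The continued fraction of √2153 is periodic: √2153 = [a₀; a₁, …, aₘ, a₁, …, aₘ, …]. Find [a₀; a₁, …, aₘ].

[46; 2, 2, 92]

a₀ = ⌊√2153⌋ = 46.
With m₀=0, d₀=1 and mₖ₊₁ = dₖaₖ − mₖ, dₖ₊₁ = (n − mₖ₊₁²)/dₖ, aₖ₊₁ = ⌊(a₀+mₖ₊₁)/dₖ₊₁⌋:
  k=1: m=46, d=37, a=2
  k=2: m=28, d=37, a=2
  k=3: m=46, d=1, a=92
d=1 and a=2a₀=92 at k=3, so the next step gives (m, d) = (46, 37) again — its k=1 value — and the period has length 3.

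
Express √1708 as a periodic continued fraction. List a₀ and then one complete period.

[41; 3, 20, 3, 82]

a₀ = ⌊√1708⌋ = 41.
With m₀=0, d₀=1 and mₖ₊₁ = dₖaₖ − mₖ, dₖ₊₁ = (n − mₖ₊₁²)/dₖ, aₖ₊₁ = ⌊(a₀+mₖ₊₁)/dₖ₊₁⌋:
  k=1: m=41, d=27, a=3
  k=2: m=40, d=4, a=20
  k=3: m=40, d=27, a=3
  k=4: m=41, d=1, a=82
d=1 and a=2a₀=82 at k=4, so the next step gives (m, d) = (41, 27) again — its k=1 value — and the period has length 4.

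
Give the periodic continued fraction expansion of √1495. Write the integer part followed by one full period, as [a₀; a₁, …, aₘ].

a₀ = ⌊√1495⌋ = 38.

[38; 1, 1, 1, 76]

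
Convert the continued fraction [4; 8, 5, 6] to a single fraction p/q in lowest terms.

Using pₖ = aₖpₖ₋₁ + pₖ₋₂ and qₖ = aₖqₖ₋₁ + qₖ₋₂:
  k=0: a=4, p=4, q=1
  k=1: a=8, p=33, q=8
  k=2: a=5, p=169, q=41
  k=3: a=6, p=1047, q=254

1047/254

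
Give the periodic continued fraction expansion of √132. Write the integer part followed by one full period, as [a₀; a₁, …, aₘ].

[11; 2, 22]

a₀ = ⌊√132⌋ = 11.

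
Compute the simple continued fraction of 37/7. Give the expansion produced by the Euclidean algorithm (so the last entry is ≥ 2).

[5; 3, 2]

37 = 5*7 + 2
7 = 3*2 + 1
2 = 2*1 + 0  (stop)
So 37/7 = [5; 3, 2].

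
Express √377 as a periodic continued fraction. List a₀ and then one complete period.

a₀ = ⌊√377⌋ = 19.
With m₀=0, d₀=1 and mₖ₊₁ = dₖaₖ − mₖ, dₖ₊₁ = (n − mₖ₊₁²)/dₖ, aₖ₊₁ = ⌊(a₀+mₖ₊₁)/dₖ₊₁⌋:
  k=1: m=19, d=16, a=2
  k=2: m=13, d=13, a=2
  k=3: m=13, d=16, a=2
  k=4: m=19, d=1, a=38
d=1 and a=2a₀=38 at k=4, so the next step gives (m, d) = (19, 16) again — its k=1 value — and the period has length 4.

[19; 2, 2, 2, 38]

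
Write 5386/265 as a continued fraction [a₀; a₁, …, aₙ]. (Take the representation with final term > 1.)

5386 = 20×265 + 86
265 = 3×86 + 7
86 = 12×7 + 2
7 = 3×2 + 1
2 = 2×1 + 0  (stop)
So 5386/265 = [20; 3, 12, 3, 2].

[20; 3, 12, 3, 2]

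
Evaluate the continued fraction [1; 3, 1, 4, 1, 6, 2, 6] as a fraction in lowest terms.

Fold from the inside: start with 6/1.
  2 + 1/6 = 13/6
  6 + 6/13 = 84/13
  1 + 13/84 = 97/84
  4 + 84/97 = 472/97
  1 + 97/472 = 569/472
  3 + 472/569 = 2179/569
  1 + 569/2179 = 2748/2179

2748/2179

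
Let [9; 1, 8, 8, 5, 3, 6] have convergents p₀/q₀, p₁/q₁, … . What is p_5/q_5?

11819/1195

Using pₖ = aₖpₖ₋₁ + pₖ₋₂, qₖ = aₖqₖ₋₁ + qₖ₋₂ (with p₋₁=1, p₋₂=0, q₋₁=0, q₋₂=1):
  k=0: a=9, p=9, q=1
  k=1: a=1, p=10, q=1
  k=2: a=8, p=89, q=9
  k=3: a=8, p=722, q=73
  k=4: a=5, p=3699, q=374
  k=5: a=3, p=11819, q=1195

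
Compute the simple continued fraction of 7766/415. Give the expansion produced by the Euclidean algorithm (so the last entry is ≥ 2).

[18; 1, 2, 2, 19, 3]

7766 = 18·415 + 296
415 = 1·296 + 119
296 = 2·119 + 58
119 = 2·58 + 3
58 = 19·3 + 1
3 = 3·1 + 0  (stop)
So 7766/415 = [18; 1, 2, 2, 19, 3].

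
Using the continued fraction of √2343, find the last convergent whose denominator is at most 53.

2033/42

√2343 = [48; 2, 2, 8, 2, 2, 96, …] (period length 6).
Convergents:
  p_0/q_0 = 48/1
  p_1/q_1 = 97/2
  p_2/q_2 = 242/5
  p_3/q_3 = 2033/42
  p_4/q_4 = 4308/89
q_3 = 42 ≤ 53 < 89 = q_4, so the answer is 2033/42.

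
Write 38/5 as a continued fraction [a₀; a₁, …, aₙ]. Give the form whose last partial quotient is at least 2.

38 = 7×5 + 3
5 = 1×3 + 2
3 = 1×2 + 1
2 = 2×1 + 0  (stop)
So 38/5 = [7; 1, 1, 2].

[7; 1, 1, 2]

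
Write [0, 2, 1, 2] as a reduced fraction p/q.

Using pₖ = aₖpₖ₋₁ + pₖ₋₂ and qₖ = aₖqₖ₋₁ + qₖ₋₂:
  k=0: a=0, p=0, q=1
  k=1: a=2, p=1, q=2
  k=2: a=1, p=1, q=3
  k=3: a=2, p=3, q=8

3/8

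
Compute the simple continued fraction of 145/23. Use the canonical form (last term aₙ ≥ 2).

[6; 3, 3, 2]

145 = 6*23 + 7
23 = 3*7 + 2
7 = 3*2 + 1
2 = 2*1 + 0  (stop)
So 145/23 = [6; 3, 3, 2].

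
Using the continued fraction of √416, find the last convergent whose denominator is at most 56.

1081/53

√416 = [20; 2, 1, 1, 9, 1, 1, 2, 40, …] (period length 8).
Convergents:
  p_0/q_0 = 20/1
  p_1/q_1 = 41/2
  p_2/q_2 = 61/3
  p_3/q_3 = 102/5
  p_4/q_4 = 979/48
  p_5/q_5 = 1081/53
  p_6/q_6 = 2060/101
q_5 = 53 ≤ 56 < 101 = q_6, so the answer is 1081/53.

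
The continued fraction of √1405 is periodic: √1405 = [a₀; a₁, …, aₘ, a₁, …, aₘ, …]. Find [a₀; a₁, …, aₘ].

a₀ = ⌊√1405⌋ = 37.

[37; 2, 14, 2, 74]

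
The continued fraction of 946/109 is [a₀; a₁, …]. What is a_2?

2

946 = 8·109 + 74   →  a_0 = 8
109 = 1·74 + 35   →  a_1 = 1
74 = 2·35 + 4   →  a_2 = 2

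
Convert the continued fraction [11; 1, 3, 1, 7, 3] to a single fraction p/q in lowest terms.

Fold from the inside: start with 3/1.
  7 + 1/3 = 22/3
  1 + 3/22 = 25/22
  3 + 22/25 = 97/25
  1 + 25/97 = 122/97
  11 + 97/122 = 1439/122

1439/122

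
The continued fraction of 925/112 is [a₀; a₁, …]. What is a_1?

925 = 8·112 + 29   →  a_0 = 8
112 = 3·29 + 25   →  a_1 = 3

3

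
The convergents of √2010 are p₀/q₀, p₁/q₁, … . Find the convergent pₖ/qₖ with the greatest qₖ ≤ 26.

269/6

√2010 = [44; 1, 4, 1, 88, …] (period length 4).
Convergents:
  p_0/q_0 = 44/1
  p_1/q_1 = 45/1
  p_2/q_2 = 224/5
  p_3/q_3 = 269/6
  p_4/q_4 = 23896/533
q_3 = 6 ≤ 26 < 533 = q_4, so the answer is 269/6.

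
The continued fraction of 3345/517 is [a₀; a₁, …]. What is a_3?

1

3345 = 6·517 + 243   →  a_0 = 6
517 = 2·243 + 31   →  a_1 = 2
243 = 7·31 + 26   →  a_2 = 7
31 = 1·26 + 5   →  a_3 = 1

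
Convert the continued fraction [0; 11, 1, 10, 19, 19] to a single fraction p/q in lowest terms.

4001/47650

Fold from the inside: start with 19/1.
  19 + 1/19 = 362/19
  10 + 19/362 = 3639/362
  1 + 362/3639 = 4001/3639
  11 + 3639/4001 = 47650/4001
  0 + 4001/47650 = 4001/47650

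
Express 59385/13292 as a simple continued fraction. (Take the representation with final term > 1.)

59385 = 4·13292 + 6217
13292 = 2·6217 + 858
6217 = 7·858 + 211
858 = 4·211 + 14
211 = 15·14 + 1
14 = 14·1 + 0  (stop)
So 59385/13292 = [4; 2, 7, 4, 15, 14].

[4; 2, 7, 4, 15, 14]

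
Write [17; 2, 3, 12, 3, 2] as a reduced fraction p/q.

Fold from the inside: start with 2/1.
  3 + 1/2 = 7/2
  12 + 2/7 = 86/7
  3 + 7/86 = 265/86
  2 + 86/265 = 616/265
  17 + 265/616 = 10737/616

10737/616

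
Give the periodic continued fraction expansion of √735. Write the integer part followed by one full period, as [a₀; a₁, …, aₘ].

a₀ = ⌊√735⌋ = 27.
With m₀=0, d₀=1 and mₖ₊₁ = dₖaₖ − mₖ, dₖ₊₁ = (n − mₖ₊₁²)/dₖ, aₖ₊₁ = ⌊(a₀+mₖ₊₁)/dₖ₊₁⌋:
  k=1: m=27, d=6, a=9
  k=2: m=27, d=1, a=54
d=1 and a=2a₀=54 at k=2, so the next step gives (m, d) = (27, 6) again — its k=1 value — and the period has length 2.

[27; 9, 54]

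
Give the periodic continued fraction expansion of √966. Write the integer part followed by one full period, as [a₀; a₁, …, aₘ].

a₀ = ⌊√966⌋ = 31.
With m₀=0, d₀=1 and mₖ₊₁ = dₖaₖ − mₖ, dₖ₊₁ = (n − mₖ₊₁²)/dₖ, aₖ₊₁ = ⌊(a₀+mₖ₊₁)/dₖ₊₁⌋:
  k=1: m=31, d=5, a=12
  k=2: m=29, d=25, a=2
  k=3: m=21, d=21, a=2
  k=4: m=21, d=25, a=2
  k=5: m=29, d=5, a=12
  k=6: m=31, d=1, a=62
d=1 and a=2a₀=62 at k=6, so the next step gives (m, d) = (31, 5) again — its k=1 value — and the period has length 6.

[31; 12, 2, 2, 2, 12, 62]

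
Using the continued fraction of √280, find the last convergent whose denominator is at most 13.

184/11

√280 = [16; 1, 2, 1, 2, 1, 32, …] (period length 6).
Convergents:
  p_0/q_0 = 16/1
  p_1/q_1 = 17/1
  p_2/q_2 = 50/3
  p_3/q_3 = 67/4
  p_4/q_4 = 184/11
  p_5/q_5 = 251/15
q_4 = 11 ≤ 13 < 15 = q_5, so the answer is 184/11.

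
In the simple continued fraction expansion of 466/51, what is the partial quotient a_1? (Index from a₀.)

466 = 9·51 + 7   →  a_0 = 9
51 = 7·7 + 2   →  a_1 = 7

7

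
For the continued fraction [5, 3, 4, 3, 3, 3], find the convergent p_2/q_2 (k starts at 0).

Using pₖ = aₖpₖ₋₁ + pₖ₋₂, qₖ = aₖqₖ₋₁ + qₖ₋₂ (with p₋₁=1, p₋₂=0, q₋₁=0, q₋₂=1):
  k=0: a=5, p=5, q=1
  k=1: a=3, p=16, q=3
  k=2: a=4, p=69, q=13

69/13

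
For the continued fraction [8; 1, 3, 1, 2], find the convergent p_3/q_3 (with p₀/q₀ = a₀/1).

44/5

Using pₖ = aₖpₖ₋₁ + pₖ₋₂, qₖ = aₖqₖ₋₁ + qₖ₋₂ (with p₋₁=1, p₋₂=0, q₋₁=0, q₋₂=1):
  k=0: a=8, p=8, q=1
  k=1: a=1, p=9, q=1
  k=2: a=3, p=35, q=4
  k=3: a=1, p=44, q=5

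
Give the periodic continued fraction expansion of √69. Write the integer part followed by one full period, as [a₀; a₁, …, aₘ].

[8; 3, 3, 1, 4, 1, 3, 3, 16]

a₀ = ⌊√69⌋ = 8.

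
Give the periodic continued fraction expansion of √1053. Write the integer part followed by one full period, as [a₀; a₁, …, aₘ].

a₀ = ⌊√1053⌋ = 32.
With m₀=0, d₀=1 and mₖ₊₁ = dₖaₖ − mₖ, dₖ₊₁ = (n − mₖ₊₁²)/dₖ, aₖ₊₁ = ⌊(a₀+mₖ₊₁)/dₖ₊₁⌋:
  k=1: m=32, d=29, a=2
  k=2: m=26, d=13, a=4
  k=3: m=26, d=29, a=2
  k=4: m=32, d=1, a=64
d=1 and a=2a₀=64 at k=4, so the next step gives (m, d) = (32, 29) again — its k=1 value — and the period has length 4.

[32; 2, 4, 2, 64]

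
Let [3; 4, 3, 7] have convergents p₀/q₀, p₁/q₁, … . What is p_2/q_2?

42/13

Using pₖ = aₖpₖ₋₁ + pₖ₋₂, qₖ = aₖqₖ₋₁ + qₖ₋₂ (with p₋₁=1, p₋₂=0, q₋₁=0, q₋₂=1):
  k=0: a=3, p=3, q=1
  k=1: a=4, p=13, q=4
  k=2: a=3, p=42, q=13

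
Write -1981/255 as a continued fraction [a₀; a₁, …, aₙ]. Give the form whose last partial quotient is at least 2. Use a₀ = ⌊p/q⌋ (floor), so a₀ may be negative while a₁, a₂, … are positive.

-1981 = -8*255 + 59
255 = 4*59 + 19
59 = 3*19 + 2
19 = 9*2 + 1
2 = 2*1 + 0  (stop)
So -1981/255 = [-8; 4, 3, 9, 2].

[-8; 4, 3, 9, 2]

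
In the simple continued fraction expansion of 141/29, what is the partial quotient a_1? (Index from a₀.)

141 = 4·29 + 25   →  a_0 = 4
29 = 1·25 + 4   →  a_1 = 1

1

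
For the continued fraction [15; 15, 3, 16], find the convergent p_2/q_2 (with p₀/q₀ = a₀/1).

Using pₖ = aₖpₖ₋₁ + pₖ₋₂, qₖ = aₖqₖ₋₁ + qₖ₋₂ (with p₋₁=1, p₋₂=0, q₋₁=0, q₋₂=1):
  k=0: a=15, p=15, q=1
  k=1: a=15, p=226, q=15
  k=2: a=3, p=693, q=46

693/46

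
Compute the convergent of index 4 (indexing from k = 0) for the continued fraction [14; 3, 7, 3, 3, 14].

Using pₖ = aₖpₖ₋₁ + pₖ₋₂, qₖ = aₖqₖ₋₁ + qₖ₋₂ (with p₋₁=1, p₋₂=0, q₋₁=0, q₋₂=1):
  k=0: a=14, p=14, q=1
  k=1: a=3, p=43, q=3
  k=2: a=7, p=315, q=22
  k=3: a=3, p=988, q=69
  k=4: a=3, p=3279, q=229

3279/229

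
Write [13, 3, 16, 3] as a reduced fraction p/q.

1999/150

Fold from the inside: start with 3/1.
  16 + 1/3 = 49/3
  3 + 3/49 = 150/49
  13 + 49/150 = 1999/150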